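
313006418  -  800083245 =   -  487076827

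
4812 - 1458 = 3354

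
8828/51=173 + 5/51 = 173.10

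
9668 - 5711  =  3957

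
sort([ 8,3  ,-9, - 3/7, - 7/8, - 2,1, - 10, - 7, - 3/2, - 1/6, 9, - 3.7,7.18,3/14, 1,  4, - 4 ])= [  -  10,-9 , - 7,-4,-3.7  , - 2,  -  3/2, - 7/8, - 3/7, - 1/6, 3/14,1,1, 3,4,7.18,  8 , 9]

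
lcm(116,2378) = 4756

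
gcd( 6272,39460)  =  4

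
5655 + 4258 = 9913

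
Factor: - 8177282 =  - 2^1*23^2*59^1*131^1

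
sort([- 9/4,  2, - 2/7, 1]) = [ - 9/4, - 2/7,  1,2 ] 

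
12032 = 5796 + 6236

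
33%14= 5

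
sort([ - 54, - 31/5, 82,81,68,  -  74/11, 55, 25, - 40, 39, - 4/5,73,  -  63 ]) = [ - 63, - 54, - 40,- 74/11, - 31/5,-4/5,25,  39,55,68,73,81,82]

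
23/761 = 23/761  =  0.03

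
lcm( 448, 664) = 37184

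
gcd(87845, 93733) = 1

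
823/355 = 2+113/355  =  2.32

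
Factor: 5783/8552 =2^( - 3)* 1069^(-1)*5783^1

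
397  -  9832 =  - 9435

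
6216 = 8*777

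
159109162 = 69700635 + 89408527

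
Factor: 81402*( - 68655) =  - 5588654310 = - 2^1*3^2*5^1*23^1*199^1*13567^1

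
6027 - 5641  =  386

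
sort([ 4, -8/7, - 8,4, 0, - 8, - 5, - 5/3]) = [ -8 ,-8, - 5, - 5/3, - 8/7, 0,4,  4 ] 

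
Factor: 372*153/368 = 2^( - 2 )* 3^3*17^1*23^( - 1)*31^1 = 14229/92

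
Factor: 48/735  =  16/245 = 2^4*5^ ( - 1)*7^( - 2 ) 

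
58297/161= 362 + 15/161 = 362.09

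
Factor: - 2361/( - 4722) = 1/2 = 2^ ( - 1)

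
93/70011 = 31/23337 = 0.00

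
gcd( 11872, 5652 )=4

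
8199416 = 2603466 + 5595950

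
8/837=8/837 = 0.01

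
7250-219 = 7031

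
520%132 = 124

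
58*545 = 31610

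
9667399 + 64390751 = 74058150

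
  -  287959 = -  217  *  1327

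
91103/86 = 1059 + 29/86 =1059.34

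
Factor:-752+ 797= 3^2*5^1= 45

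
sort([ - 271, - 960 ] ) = [ - 960, - 271 ]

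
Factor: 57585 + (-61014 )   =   - 3^3 * 127^1 =- 3429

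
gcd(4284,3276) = 252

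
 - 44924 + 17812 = - 27112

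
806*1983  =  1598298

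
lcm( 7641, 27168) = 244512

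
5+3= 8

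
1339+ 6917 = 8256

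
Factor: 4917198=2^1 * 3^1*11^2*13^1*521^1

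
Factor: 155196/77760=479/240 =2^( - 4)*3^ ( - 1)*5^( - 1) * 479^1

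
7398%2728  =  1942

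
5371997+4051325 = 9423322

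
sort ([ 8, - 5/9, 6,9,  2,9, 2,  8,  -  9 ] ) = [ - 9,-5/9, 2,2,6,  8, 8, 9, 9]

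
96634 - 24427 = 72207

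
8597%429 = 17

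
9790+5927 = 15717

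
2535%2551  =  2535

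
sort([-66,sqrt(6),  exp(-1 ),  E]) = [ - 66,exp(  -  1 ) , sqrt( 6 ),E] 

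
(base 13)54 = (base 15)49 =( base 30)29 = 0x45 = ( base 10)69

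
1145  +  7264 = 8409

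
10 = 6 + 4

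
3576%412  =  280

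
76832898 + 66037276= 142870174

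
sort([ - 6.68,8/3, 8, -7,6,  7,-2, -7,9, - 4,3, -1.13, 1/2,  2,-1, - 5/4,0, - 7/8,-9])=[ -9, - 7,  -  7, - 6.68, - 4,-2, - 5/4, - 1.13, - 1, - 7/8,0,1/2 , 2,  8/3, 3,  6,7,8, 9]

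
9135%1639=940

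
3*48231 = 144693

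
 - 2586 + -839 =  - 3425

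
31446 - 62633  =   - 31187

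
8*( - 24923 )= -199384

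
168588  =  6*28098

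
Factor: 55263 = 3^1*13^2*109^1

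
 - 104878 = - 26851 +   -  78027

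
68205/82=68205/82 =831.77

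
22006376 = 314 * 70084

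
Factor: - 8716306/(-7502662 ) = 59^1*353^( - 1 )*10627^( - 1) * 73867^1 = 4358153/3751331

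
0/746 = 0 = 0.00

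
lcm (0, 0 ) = 0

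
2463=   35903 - 33440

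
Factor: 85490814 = 2^1*3^1* 14248469^1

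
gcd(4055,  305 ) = 5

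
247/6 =41 + 1/6=41.17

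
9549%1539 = 315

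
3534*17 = 60078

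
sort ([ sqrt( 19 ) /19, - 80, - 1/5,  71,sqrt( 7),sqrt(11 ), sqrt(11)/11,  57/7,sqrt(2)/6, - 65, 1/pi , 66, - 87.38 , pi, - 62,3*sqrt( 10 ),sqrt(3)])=[ - 87.38, - 80, - 65, - 62,-1/5,sqrt(19 ) /19 , sqrt( 2)/6,sqrt(11 ) /11,1/pi,  sqrt(3 ),sqrt ( 7),  pi,sqrt(11) , 57/7,3*sqrt ( 10 ),66, 71]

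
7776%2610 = 2556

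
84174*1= 84174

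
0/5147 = 0 = 0.00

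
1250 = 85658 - 84408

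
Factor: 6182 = 2^1*11^1 *281^1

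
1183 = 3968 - 2785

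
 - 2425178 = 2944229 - 5369407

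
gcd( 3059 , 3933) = 437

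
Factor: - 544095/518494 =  - 2^( - 1)*3^2*5^1*43^( - 1) *107^1*113^1*6029^ ( - 1 ) 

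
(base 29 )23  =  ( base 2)111101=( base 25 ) 2b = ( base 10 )61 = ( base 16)3d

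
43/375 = 43/375 = 0.11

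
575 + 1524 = 2099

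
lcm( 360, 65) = 4680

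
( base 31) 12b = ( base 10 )1034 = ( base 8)2012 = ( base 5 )13114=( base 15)48E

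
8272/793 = 8272/793  =  10.43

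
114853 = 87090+27763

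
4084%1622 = 840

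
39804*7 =278628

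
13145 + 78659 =91804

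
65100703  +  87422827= 152523530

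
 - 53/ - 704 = 53/704 =0.08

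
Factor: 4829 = 11^1*439^1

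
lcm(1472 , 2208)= 4416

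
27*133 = 3591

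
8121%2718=2685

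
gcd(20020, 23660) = 1820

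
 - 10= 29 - 39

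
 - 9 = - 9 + 0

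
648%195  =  63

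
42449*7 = 297143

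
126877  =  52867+74010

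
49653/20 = 2482 + 13/20= 2482.65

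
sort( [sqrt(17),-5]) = [ - 5,sqrt( 17 )]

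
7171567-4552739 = 2618828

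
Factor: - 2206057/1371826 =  - 2^ ( - 1)*7^1*83^1*293^ ( - 1 )*2341^( - 1)*3797^1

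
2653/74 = 2653/74 = 35.85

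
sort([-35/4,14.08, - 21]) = [- 21 , - 35/4,  14.08]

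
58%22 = 14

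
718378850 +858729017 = 1577107867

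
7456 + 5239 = 12695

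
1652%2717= 1652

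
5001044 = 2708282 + 2292762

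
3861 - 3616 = 245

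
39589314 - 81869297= - 42279983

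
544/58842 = 272/29421 = 0.01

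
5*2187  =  10935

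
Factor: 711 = 3^2*79^1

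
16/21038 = 8/10519=0.00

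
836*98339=82211404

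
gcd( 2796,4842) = 6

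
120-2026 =- 1906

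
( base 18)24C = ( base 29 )P7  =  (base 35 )KW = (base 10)732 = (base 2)1011011100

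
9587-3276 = 6311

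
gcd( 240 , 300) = 60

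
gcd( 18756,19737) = 9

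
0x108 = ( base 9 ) 323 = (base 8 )410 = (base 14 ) 14C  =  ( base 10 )264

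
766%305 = 156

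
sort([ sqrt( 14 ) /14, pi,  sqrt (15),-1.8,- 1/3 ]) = [ - 1.8,-1/3, sqrt( 14 ) /14, pi, sqrt(15 )]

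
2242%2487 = 2242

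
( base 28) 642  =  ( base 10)4818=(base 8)11322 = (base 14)1a82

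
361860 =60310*6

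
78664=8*9833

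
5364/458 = 2682/229= 11.71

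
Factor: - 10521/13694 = - 63/82 = -2^( - 1)*3^2*7^1*41^ ( -1)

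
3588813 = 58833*61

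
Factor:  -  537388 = -2^2*37^1*  3631^1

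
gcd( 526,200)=2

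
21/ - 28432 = -1+28411/28432 = -  0.00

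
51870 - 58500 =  - 6630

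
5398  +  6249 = 11647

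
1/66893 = 1/66893= 0.00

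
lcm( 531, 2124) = 2124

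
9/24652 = 9/24652 = 0.00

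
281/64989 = 281/64989 = 0.00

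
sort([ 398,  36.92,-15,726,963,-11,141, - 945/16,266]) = [-945/16, - 15,-11 , 36.92, 141,  266,398,726,963] 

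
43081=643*67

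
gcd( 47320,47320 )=47320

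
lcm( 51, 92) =4692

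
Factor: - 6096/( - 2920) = 2^1*3^1*5^( - 1)*73^( -1)*127^1 =762/365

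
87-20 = 67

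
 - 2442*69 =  - 168498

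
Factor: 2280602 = 2^1*503^1*2267^1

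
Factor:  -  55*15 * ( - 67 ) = 55275 =3^1 * 5^2 * 11^1*67^1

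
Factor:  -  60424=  - 2^3*7^1*13^1*83^1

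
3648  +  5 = 3653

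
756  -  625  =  131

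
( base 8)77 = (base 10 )63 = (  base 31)21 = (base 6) 143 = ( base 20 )33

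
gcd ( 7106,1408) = 22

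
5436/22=247+1/11=247.09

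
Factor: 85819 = 85819^1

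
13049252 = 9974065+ 3075187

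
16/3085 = 16/3085 =0.01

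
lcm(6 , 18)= 18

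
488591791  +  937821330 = 1426413121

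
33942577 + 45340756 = 79283333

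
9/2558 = 9/2558 = 0.00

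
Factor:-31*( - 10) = 310 = 2^1*5^1*31^1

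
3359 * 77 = 258643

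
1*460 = 460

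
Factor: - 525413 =-7^1 *47^1*1597^1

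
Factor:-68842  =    -  2^1*34421^1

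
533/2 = 266 + 1/2 = 266.50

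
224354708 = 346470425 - 122115717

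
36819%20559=16260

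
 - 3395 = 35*( - 97 )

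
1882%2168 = 1882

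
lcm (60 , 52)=780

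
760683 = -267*(-2849)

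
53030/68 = 26515/34 = 779.85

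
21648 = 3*7216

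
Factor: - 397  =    -  397^1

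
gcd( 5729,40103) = 5729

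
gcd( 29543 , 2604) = 31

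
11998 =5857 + 6141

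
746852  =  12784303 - 12037451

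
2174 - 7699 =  - 5525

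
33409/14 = 2386 + 5/14 = 2386.36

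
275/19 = 14  +  9/19 = 14.47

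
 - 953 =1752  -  2705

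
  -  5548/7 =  - 793 + 3/7 = - 792.57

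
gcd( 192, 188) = 4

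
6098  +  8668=14766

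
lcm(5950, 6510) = 553350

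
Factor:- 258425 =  - 5^2 *10337^1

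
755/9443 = 755/9443 = 0.08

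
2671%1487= 1184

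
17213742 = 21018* 819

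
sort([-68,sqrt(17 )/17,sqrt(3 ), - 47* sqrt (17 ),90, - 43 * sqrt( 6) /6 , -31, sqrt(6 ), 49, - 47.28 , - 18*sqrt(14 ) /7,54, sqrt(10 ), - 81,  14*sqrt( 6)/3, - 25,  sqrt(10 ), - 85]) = [ - 47*sqrt(17),-85,-81, - 68 , - 47.28, - 31, - 25, - 43*sqrt (6)/6, - 18*sqrt(14)/7, sqrt (17 )/17,sqrt(3 ),sqrt(6) , sqrt(10),sqrt(10 ),  14*sqrt(6 )/3, 49,54, 90 ]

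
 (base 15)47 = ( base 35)1w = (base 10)67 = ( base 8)103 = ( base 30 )27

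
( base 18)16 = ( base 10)24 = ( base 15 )19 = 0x18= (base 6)40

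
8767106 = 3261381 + 5505725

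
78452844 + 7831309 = 86284153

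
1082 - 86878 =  - 85796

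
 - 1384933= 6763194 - 8148127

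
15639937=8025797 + 7614140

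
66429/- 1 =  - 66429 + 0/1 = -  66429.00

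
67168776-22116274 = 45052502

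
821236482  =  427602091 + 393634391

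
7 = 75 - 68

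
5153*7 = 36071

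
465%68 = 57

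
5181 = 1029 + 4152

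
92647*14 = 1297058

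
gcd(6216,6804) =84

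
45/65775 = 3/4385 = 0.00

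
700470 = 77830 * 9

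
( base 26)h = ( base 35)h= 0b10001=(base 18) H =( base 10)17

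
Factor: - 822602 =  - 2^1*11^1*139^1*269^1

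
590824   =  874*676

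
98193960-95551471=2642489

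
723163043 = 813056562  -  89893519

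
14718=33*446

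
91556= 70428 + 21128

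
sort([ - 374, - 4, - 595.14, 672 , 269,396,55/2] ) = [- 595.14, -374,-4,55/2, 269 , 396, 672]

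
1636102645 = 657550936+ 978551709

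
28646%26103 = 2543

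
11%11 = 0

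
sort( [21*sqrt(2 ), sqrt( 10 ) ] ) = [sqrt(10),  21*sqrt( 2)]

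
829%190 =69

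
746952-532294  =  214658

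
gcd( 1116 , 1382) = 2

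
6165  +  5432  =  11597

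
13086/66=2181/11 = 198.27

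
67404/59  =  1142 + 26/59 = 1142.44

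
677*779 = 527383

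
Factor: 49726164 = 2^2 *3^1*4143847^1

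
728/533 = 56/41 = 1.37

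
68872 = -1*( - 68872)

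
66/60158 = 33/30079 = 0.00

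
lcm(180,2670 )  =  16020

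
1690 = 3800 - 2110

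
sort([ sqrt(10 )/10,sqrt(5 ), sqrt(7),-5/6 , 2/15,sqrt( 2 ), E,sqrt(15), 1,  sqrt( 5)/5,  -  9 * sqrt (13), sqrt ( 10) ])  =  [  -  9*sqrt(13), - 5/6, 2/15, sqrt( 10)/10, sqrt( 5)/5,1, sqrt( 2), sqrt( 5), sqrt (7), E, sqrt ( 10),sqrt( 15 ) ]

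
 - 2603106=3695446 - 6298552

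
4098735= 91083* 45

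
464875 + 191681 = 656556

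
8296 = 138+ 8158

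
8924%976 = 140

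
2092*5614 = 11744488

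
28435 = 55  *517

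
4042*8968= 36248656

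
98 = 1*98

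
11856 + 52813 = 64669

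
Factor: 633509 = 53^1*11953^1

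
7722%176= 154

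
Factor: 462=2^1*3^1 * 7^1*11^1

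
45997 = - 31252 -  - 77249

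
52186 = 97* 538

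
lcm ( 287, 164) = 1148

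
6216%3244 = 2972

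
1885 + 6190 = 8075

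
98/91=14/13 = 1.08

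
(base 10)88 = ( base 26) 3A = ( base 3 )10021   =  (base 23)3j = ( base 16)58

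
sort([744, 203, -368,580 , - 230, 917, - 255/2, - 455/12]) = [ - 368, - 230, - 255/2, - 455/12,  203, 580 , 744, 917]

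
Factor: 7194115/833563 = 5^1*43^1 * 33461^1 * 833563^( - 1) 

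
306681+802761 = 1109442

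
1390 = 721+669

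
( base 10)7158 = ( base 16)1BF6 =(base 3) 100211010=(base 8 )15766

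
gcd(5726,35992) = 818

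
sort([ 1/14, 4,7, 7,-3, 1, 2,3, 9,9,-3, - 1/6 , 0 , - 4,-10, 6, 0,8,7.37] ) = [ - 10,-4, - 3, -3, - 1/6,0 , 0,1/14 , 1,2,3, 4,  6,7,7,  7.37,8,9,9] 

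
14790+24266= 39056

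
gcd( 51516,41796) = 972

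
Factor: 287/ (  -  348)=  - 2^( - 2) * 3^( - 1)*7^1 * 29^( - 1) *41^1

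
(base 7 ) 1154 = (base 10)431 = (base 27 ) FQ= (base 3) 120222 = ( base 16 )1af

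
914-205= 709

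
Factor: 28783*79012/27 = 2^2*3^(-3 )*107^1 *269^1*19753^1 =2274202396/27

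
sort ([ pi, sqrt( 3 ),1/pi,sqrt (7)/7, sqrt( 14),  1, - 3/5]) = [-3/5, 1/pi, sqrt( 7)/7, 1,sqrt( 3), pi,sqrt( 14)]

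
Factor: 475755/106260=197/44 = 2^(-2)*11^(  -  1)*197^1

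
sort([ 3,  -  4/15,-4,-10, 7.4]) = [-10,-4, - 4/15,3,  7.4 ] 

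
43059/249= 172 + 77/83 = 172.93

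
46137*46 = 2122302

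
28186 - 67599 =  - 39413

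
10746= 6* 1791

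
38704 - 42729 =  - 4025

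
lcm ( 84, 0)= 0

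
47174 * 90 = 4245660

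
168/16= 10  +  1/2 = 10.50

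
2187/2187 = 1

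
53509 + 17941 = 71450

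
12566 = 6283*2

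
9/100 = 9/100 = 0.09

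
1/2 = 1/2  =  0.50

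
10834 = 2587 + 8247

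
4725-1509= 3216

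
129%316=129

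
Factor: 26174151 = 3^3 *601^1 * 1613^1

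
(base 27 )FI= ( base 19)135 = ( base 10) 423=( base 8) 647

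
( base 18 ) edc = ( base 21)AHF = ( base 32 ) 4LE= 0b1001010101110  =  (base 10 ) 4782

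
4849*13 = 63037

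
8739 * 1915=16735185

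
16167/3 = 5389  =  5389.00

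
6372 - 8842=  - 2470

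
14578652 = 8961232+5617420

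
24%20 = 4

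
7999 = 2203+5796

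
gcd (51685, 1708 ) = 1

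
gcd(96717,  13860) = 3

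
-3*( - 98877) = 296631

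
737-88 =649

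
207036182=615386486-408350304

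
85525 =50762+34763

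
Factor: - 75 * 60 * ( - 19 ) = 2^2  *3^2*5^3* 19^1 = 85500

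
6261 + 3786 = 10047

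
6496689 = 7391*879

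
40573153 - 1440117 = 39133036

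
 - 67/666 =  - 1 + 599/666 = - 0.10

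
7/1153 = 7/1153 = 0.01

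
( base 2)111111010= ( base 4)13322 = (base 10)506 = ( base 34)EU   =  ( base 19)17C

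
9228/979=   9 + 417/979 = 9.43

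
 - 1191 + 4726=3535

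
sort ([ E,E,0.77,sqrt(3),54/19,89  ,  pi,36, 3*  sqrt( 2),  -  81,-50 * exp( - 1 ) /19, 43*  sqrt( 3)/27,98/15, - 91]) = [ - 91,- 81, - 50*exp(- 1 )/19, 0.77,sqrt( 3 ),E,  E, 43 * sqrt(3)/27,  54/19, pi, 3 *sqrt( 2),98/15,36,89 ] 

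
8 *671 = 5368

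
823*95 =78185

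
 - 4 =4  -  8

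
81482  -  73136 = 8346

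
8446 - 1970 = 6476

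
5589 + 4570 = 10159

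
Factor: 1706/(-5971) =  - 2^1*7^( - 1 )=   - 2/7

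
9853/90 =109 + 43/90  =  109.48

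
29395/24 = 1224 + 19/24 = 1224.79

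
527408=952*554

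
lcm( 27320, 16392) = 81960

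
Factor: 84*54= 2^3*3^4 * 7^1  =  4536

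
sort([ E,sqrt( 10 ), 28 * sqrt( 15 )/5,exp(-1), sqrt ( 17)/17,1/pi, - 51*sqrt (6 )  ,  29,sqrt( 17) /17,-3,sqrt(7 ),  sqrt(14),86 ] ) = [ - 51*sqrt(6) ,  -  3,sqrt( 17 ) /17,sqrt( 17 )/17,1/pi , exp(-1),sqrt( 7),E,sqrt( 10 ), sqrt ( 14 ) , 28 * sqrt( 15 )/5 , 29, 86]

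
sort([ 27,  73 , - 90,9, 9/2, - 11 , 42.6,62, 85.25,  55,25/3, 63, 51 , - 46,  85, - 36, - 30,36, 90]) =[ - 90 , - 46, - 36 , - 30, - 11, 9/2, 25/3, 9 , 27, 36 , 42.6, 51, 55,62,  63,73 , 85, 85.25, 90]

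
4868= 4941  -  73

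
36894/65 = 2838/5 = 567.60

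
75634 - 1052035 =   -  976401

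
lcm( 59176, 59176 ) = 59176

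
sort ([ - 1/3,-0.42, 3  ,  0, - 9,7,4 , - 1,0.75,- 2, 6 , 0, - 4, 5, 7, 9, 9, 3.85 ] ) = [ - 9, - 4, - 2, - 1, - 0.42, - 1/3,0 , 0, 0.75 , 3, 3.85, 4, 5, 6, 7, 7, 9, 9]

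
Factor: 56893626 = 2^1 * 3^2*3160757^1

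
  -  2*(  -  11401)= 22802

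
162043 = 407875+  -  245832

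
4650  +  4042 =8692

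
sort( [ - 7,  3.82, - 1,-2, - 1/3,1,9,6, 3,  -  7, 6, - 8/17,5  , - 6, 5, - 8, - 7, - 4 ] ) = [ - 8, - 7 , - 7, - 7, - 6, - 4, - 2,-1,  -  8/17, - 1/3,1,3,3.82,5,5,6,6,9 ]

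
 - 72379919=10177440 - 82557359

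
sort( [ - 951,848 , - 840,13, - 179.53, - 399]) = [ - 951, - 840, - 399, - 179.53,13,848 ]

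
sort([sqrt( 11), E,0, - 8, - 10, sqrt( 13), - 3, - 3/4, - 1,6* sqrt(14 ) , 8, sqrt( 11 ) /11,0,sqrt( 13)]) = [ - 10,  -  8,  -  3,-1,-3/4,  0 , 0,sqrt( 11 )/11,E , sqrt(11), sqrt( 13) , sqrt(13) , 8, 6*sqrt (14 )]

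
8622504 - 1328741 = 7293763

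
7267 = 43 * 169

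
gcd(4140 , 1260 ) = 180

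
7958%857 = 245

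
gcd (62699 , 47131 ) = 7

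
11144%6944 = 4200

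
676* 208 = 140608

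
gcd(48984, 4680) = 312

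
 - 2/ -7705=2/7705 = 0.00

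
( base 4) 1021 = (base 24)31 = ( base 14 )53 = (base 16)49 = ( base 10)73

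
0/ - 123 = 0/1 = - 0.00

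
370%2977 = 370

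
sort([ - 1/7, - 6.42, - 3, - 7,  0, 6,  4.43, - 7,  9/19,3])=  [-7, - 7, - 6.42, - 3, - 1/7, 0,9/19, 3,4.43, 6 ] 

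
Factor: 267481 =267481^1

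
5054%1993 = 1068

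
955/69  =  13 + 58/69 = 13.84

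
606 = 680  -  74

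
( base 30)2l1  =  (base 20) 61B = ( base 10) 2431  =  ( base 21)5ag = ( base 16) 97F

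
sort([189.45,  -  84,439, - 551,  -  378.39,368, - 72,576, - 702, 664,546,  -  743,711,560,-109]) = [ - 743,  -  702, - 551, - 378.39, - 109, - 84, - 72,189.45, 368,439,  546, 560,576,664, 711 ]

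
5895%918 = 387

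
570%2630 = 570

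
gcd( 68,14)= 2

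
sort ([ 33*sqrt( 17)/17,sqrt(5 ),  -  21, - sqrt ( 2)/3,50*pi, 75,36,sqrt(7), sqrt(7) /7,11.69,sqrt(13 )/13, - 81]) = [ -81 , - 21,-sqrt(2) /3, sqrt ( 13)/13, sqrt(7 ) /7,sqrt ( 5),sqrt( 7), 33*sqrt( 17)/17,11.69,36,75,50*pi]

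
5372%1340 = 12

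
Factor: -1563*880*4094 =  - 2^5 * 3^1 * 5^1*11^1 * 23^1*89^1 * 521^1 = - 5631051360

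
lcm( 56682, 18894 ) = 56682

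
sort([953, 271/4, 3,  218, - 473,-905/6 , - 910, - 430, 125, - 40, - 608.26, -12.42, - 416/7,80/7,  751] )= [ - 910, - 608.26, - 473, - 430  , - 905/6 ,-416/7,  -  40,-12.42,3, 80/7,271/4, 125,218,751 , 953 ] 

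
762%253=3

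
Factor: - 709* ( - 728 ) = 2^3*7^1*13^1*709^1 = 516152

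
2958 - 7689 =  - 4731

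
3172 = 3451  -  279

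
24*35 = 840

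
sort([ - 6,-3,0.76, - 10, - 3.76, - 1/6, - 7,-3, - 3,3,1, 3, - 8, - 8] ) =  [ - 10, - 8, - 8, - 7, - 6, - 3.76, - 3, - 3, - 3, - 1/6,0.76,1, 3,3]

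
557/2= 557/2 = 278.50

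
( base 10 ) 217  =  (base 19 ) B8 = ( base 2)11011001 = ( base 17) cd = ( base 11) 188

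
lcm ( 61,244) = 244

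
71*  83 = 5893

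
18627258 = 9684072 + 8943186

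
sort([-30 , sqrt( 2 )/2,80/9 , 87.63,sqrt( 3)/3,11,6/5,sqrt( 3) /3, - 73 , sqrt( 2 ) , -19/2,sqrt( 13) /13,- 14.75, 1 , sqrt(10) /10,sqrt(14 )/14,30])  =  [ - 73, - 30, - 14.75, - 19/2,sqrt ( 14)/14,sqrt( 13 ) /13,sqrt( 10 )/10, sqrt(3 )/3,sqrt(3 )/3,sqrt( 2)/2,1, 6/5,sqrt( 2 ), 80/9,11,30, 87.63 ] 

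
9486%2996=498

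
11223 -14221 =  - 2998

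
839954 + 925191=1765145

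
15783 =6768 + 9015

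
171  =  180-9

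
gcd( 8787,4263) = 87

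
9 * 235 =2115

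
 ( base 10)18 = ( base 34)I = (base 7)24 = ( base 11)17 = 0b10010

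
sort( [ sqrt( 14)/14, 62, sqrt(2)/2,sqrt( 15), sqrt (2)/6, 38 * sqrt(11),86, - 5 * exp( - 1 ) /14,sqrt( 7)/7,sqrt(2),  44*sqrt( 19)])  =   [ - 5*exp( - 1)/14, sqrt(2)/6, sqrt( 14)/14,sqrt( 7)/7,sqrt( 2)/2,  sqrt(2),sqrt( 15 ), 62, 86, 38*sqrt ( 11),44*sqrt( 19)]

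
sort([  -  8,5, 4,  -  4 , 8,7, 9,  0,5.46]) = [ - 8, - 4 , 0,4, 5,5.46, 7, 8, 9 ]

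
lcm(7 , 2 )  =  14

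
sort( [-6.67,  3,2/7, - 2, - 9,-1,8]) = [  -  9, - 6.67,- 2, - 1, 2/7,3, 8 ] 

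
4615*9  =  41535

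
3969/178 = 3969/178=22.30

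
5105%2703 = 2402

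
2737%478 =347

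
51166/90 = 25583/45 = 568.51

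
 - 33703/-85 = 396 + 43/85 = 396.51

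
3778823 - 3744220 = 34603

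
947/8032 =947/8032 = 0.12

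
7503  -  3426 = 4077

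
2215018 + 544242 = 2759260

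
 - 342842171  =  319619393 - 662461564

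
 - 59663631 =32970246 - 92633877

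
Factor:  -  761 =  - 761^1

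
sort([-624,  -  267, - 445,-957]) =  [ - 957, - 624, - 445, - 267 ]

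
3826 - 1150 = 2676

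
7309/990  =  7309/990 = 7.38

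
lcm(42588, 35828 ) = 2257164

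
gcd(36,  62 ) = 2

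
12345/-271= - 12345/271=-45.55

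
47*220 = 10340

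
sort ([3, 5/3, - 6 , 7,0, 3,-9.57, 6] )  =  [ -9.57,- 6,  0,5/3, 3,3, 6,7]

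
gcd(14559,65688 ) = 69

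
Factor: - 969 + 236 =-733^1 = - 733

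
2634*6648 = 17510832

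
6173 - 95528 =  -89355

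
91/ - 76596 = -1 + 5885/5892 = - 0.00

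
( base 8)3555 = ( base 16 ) 76d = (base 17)69e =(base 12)1125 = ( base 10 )1901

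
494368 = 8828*56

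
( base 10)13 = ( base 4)31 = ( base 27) d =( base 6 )21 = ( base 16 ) D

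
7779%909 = 507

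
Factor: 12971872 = 2^5 * 109^1*3719^1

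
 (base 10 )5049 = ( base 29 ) 603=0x13b9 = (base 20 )cc9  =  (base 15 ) 1769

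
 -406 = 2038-2444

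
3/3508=3/3508 = 0.00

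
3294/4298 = 1647/2149 = 0.77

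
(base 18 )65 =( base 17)6B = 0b1110001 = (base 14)81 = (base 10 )113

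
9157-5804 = 3353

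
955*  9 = 8595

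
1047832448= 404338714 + 643493734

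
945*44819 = 42353955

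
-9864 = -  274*36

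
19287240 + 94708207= 113995447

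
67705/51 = 67705/51 = 1327.55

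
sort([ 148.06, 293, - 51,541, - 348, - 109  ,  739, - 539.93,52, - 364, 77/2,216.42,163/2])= [ - 539.93 ,-364, - 348, - 109, - 51, 77/2, 52,163/2,148.06 , 216.42, 293 , 541, 739]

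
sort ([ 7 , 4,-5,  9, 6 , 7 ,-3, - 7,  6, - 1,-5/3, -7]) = [-7  ,- 7,-5,  -  3,  -  5/3,-1,4,  6,  6,  7,7,9]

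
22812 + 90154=112966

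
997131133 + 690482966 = 1687614099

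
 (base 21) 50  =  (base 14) 77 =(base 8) 151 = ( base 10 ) 105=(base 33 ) 36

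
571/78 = 7+25/78 =7.32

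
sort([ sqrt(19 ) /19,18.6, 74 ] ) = [ sqrt(19 )/19,18.6 , 74 ]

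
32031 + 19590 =51621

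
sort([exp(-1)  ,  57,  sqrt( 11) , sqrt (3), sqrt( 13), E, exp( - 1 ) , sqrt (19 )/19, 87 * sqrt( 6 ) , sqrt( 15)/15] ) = [sqrt( 19 )/19,sqrt(15 )/15  ,  exp( - 1 ),  exp(  -  1),sqrt(3),E,sqrt( 11 ) , sqrt ( 13 ),57, 87*sqrt( 6)]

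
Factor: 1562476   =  2^2 * 97^1*4027^1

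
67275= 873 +66402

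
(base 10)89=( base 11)81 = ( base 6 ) 225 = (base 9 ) 108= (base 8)131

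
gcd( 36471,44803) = 1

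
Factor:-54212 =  - 2^2 *13553^1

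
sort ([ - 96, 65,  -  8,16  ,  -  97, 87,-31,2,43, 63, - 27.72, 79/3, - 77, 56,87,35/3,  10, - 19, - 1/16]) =[ - 97, - 96, - 77, - 31,-27.72, - 19, - 8, - 1/16, 2, 10,35/3,16,79/3, 43,56 , 63,65,87  ,  87 ] 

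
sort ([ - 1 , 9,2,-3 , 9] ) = [-3, - 1, 2,9, 9] 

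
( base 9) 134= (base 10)112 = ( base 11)a2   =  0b1110000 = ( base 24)4G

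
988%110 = 108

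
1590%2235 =1590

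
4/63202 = 2/31601 = 0.00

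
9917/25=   396 + 17/25= 396.68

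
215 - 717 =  - 502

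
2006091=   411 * 4881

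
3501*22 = 77022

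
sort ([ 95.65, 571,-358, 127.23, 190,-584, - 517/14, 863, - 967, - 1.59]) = [ - 967, - 584,-358,  -  517/14, - 1.59,95.65, 127.23,  190, 571, 863] 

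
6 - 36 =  - 30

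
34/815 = 34/815= 0.04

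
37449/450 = 4161/50 = 83.22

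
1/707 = 1/707 = 0.00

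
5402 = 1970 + 3432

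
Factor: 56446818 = 2^1*3^1*29^1*353^1 * 919^1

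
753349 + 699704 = 1453053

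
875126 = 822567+52559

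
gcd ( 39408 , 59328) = 48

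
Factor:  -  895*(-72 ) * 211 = 2^3*3^2 * 5^1 * 179^1*211^1 = 13596840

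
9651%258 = 105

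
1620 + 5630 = 7250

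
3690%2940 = 750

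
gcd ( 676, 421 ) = 1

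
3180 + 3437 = 6617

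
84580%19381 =7056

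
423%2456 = 423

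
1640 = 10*164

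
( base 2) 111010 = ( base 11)53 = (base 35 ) 1N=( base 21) 2g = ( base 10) 58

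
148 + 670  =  818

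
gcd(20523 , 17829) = 3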